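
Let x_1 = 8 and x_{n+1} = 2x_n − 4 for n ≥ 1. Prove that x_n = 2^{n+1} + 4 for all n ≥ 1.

Base case: x_1 = 8, and 2^{1+1} + 4 = 4 + 4 = 8.
Assume x_m = 2^{m+1} + 4 for some m ≥ 1.
Then x_{m+1} = 2x_m − 4 = 2·(2^{m+1} + 4) − 4 = 2^{m+2} + 8 − 4 = 2^{m+2} + 4.
So the formula holds for m+1, and by induction x_n = 2^{n+1} + 4 for all n ≥ 1.

x_n = 2^{n+1} + 4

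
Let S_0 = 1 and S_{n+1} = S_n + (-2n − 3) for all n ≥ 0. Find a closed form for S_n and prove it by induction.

Claim: S_n = -n^2 − 2n + 1.

Base case: S_0 = 1, and -0^2 − 2·0 + 1 = 1.
Assume S_j = -j^2 − 2j + 1.
Then S_{j+1} = S_j + (-2j − 3) = (-j^2 − 2j + 1) + (-2j − 3) = -j^2 − 4j − 2,
and -(j+1)^2 − 2·(j+1) + 1 = -j^2 − 4j − 2.
This completes the inductive step, so S_n = -n^2 − 2n + 1 for all n ≥ 0.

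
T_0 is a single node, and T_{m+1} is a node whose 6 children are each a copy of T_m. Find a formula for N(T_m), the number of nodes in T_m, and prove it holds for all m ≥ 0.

Claim: N(T_m) = (6^{m+1} − 1)/5.

Base case: N(T_0) = 1, and (6^{0+1} − 1)/5 = 1.
Assume N(T_k) = (6^{k+1} − 1)/5.
Then N(T_{k+1}) = 1 + 6N(T_k) = 1 + 6·(6^{k+1} − 1)/5 = 1 + (6^{k+2} − 6)/5 = (5 + 6^{k+2} − 6)/5 = (6^{k+2} − 1)/5.
Hence N(T_m) = (6^{m+1} − 1)/5 for every m ≥ 0, by induction.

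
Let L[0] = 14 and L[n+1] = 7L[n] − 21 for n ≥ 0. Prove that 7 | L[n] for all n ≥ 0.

Base case: L[0] = 14 = 7·2, so 7 | L[0].
Assume 7 | L[m], so L[m] = 7t for some integer t.
Then L[m+1] = 7L[m] − 21 = 7·(7t) − 21 = 7(7t − 3), so 7 | L[m+1].
By induction, 7 | L[n] for all n ≥ 0.

7 | L[n]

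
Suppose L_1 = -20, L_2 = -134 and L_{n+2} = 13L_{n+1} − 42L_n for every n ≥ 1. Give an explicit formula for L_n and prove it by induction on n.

Claim: L_n = -6^n − 2·7^n.

Base cases: L_1 = -20 and -6^1 − 2·7^1 = -20; L_2 = -134 and -6^2 − 2·7^2 = -134.
Assume L_i = -6^i − 2·7^i for all 1 ≤ i ≤ j, where j ≥ 2.
Then L_{j+1} = 13L_j − 42L_{j−1} = 13·(-6^j − 2·7^j) − 42·(-6^{j−1} − 2·7^{j−1}) = -(13·6 − 42)6^{j−1} − 2·(13·7 − 42)7^{j−1} = -36·6^{j−1} − 98·7^{j−1} = -6^{j+1} − 2·7^{j+1}.
Hence L_n = -6^n − 2·7^n for every n ≥ 1, by strong induction.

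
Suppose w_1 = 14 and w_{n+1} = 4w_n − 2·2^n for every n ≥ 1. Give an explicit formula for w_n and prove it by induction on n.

Claim: w_n = 3·4^n + 2^n.

Base case: w_1 = 14, and 3·4^1 + 2^1 = 12 + 2 = 14.
Assume w_r = 3·4^r + 2^r for some r ≥ 1.
Then w_{r+1} = 4w_r − 2·2^r = 4·(3·4^r + 2^r) − 2·2^r = 3·4^{r+1} + 4·2^r − 2·2^r = 3·4^{r+1} + 2·2^r = 3·4^{r+1} + 2^{r+1}.
By induction, w_n = 3·4^n + 2^n for all n ≥ 1.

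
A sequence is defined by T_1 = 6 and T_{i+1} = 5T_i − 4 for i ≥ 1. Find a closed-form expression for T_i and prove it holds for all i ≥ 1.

Claim: T_i = 5^i + 1.

Base case: T_1 = 6, and 5^1 + 1 = 5 + 1 = 6.
Assume T_m = 5^m + 1 for some m ≥ 1.
Then T_{m+1} = 5T_m − 4 = 5·(5^m + 1) − 4 = 5^{m+1} + 5 − 4 = 5^{m+1} + 1.
By induction, T_i = 5^i + 1 for all i ≥ 1.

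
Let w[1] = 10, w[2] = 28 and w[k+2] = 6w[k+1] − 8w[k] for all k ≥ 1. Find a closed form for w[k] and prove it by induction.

Claim: w[k] = 3·2^k + 4^k.

Base cases: w[1] = 10 and 3·2^1 + 4^1 = 10; w[2] = 28 and 3·2^2 + 4^2 = 28.
Assume w[i] = 3·2^i + 4^i for all 1 ≤ i ≤ j, where j ≥ 2.
Then w[j+1] = 6w[j] − 8w[j−1] = 6·(3·2^j + 4^j) − 8·(3·2^{j−1} + 4^{j−1}) = 3·(6·2 − 8)2^{j−1} + (6·4 − 8)4^{j−1} = 12·2^{j−1} + 16·4^{j−1} = 3·2^{j+1} + 4^{j+1}.
So the formula holds for j+1, and by strong induction w[k] = 3·2^k + 4^k for all k ≥ 1.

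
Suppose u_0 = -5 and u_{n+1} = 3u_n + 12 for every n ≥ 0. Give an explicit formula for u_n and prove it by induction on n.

Claim: u_n = 3^n − 6.

Base case: u_0 = -5, and 3^0 − 6 = 1 − 6 = -5.
Assume u_k = 3^k − 6 for some k ≥ 0.
Then u_{k+1} = 3u_k + 12 = 3·(3^k − 6) + 12 = 3^{k+1} − 18 + 12 = 3^{k+1} − 6.
Hence u_n = 3^n − 6 for every n ≥ 0, by induction.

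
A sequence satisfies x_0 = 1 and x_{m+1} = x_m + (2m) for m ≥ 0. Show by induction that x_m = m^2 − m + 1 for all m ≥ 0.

Base case: x_0 = 1, and 0^2 − 0 + 1 = 1.
Assume x_k = k^2 − k + 1.
Then x_{k+1} = x_k + (2k) = (k^2 − k + 1) + (2k) = k^2 + k + 1,
and (k+1)^2 − (k+1) + 1 = k^2 + k + 1.
By induction, x_m = m^2 − m + 1 for all m ≥ 0.

x_m = m^2 − m + 1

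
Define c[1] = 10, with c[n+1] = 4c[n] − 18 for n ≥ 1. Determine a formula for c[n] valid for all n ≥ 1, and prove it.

Claim: c[n] = 4^n + 6.

Base case: c[1] = 10, and 4^1 + 6 = 4 + 6 = 10.
Assume c[m] = 4^m + 6 for some m ≥ 1.
Then c[m+1] = 4c[m] − 18 = 4·(4^m + 6) − 18 = 4^{m+1} + 24 − 18 = 4^{m+1} + 6.
By induction, c[n] = 4^n + 6 for all n ≥ 1.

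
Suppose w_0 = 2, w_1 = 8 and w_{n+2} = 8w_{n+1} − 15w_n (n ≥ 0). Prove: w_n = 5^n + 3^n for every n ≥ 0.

Base cases: w_0 = 2 and 5^0 + 3^0 = 2; w_1 = 8 and 5^1 + 3^1 = 8.
Assume w_i = 5^i + 3^i for all 0 ≤ i ≤ j, where j ≥ 1.
Then w_{j+1} = 8w_j − 15w_{j−1} = 8·(5^j + 3^j) − 15·(5^{j−1} + 3^{j−1}) = (8·5 − 15)5^{j−1} + (8·3 − 15)3^{j−1} = 25·5^{j−1} + 9·3^{j−1} = 5^{j+1} + 3^{j+1}.
So the formula holds for j+1, and by strong induction w_n = 5^n + 3^n for all n ≥ 0.

w_n = 5^n + 3^n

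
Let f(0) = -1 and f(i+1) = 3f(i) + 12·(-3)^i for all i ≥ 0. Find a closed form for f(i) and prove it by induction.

Claim: f(i) = 3^i − 2·(-3)^i.

Base case: f(0) = -1, and 3^0 − 2·(-3)^0 = 1 − 2 = -1.
Assume f(j) = 3^j − 2·(-3)^j for some j ≥ 0.
Then f(j+1) = 3f(j) + 12·(-3)^j = 3·(3^j − 2·(-3)^j) + 12·(-3)^j = 3^{j+1} − 6·(-3)^j + 12·(-3)^j = 3^{j+1} + 6·(-3)^j = 3^{j+1} − 2·(-3)^{j+1}.
Hence f(i) = 3^i − 2·(-3)^i for every i ≥ 0, by induction.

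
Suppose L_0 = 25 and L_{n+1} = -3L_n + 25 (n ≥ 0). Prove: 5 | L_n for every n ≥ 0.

Base case: L_0 = 25 = 5·5, so 5 | L_0.
Assume 5 | L_m, so L_m = 5t for some integer t.
Then L_{m+1} = -3L_m + 25 = -3·(5t) + 25 = 5(-3t + 5), so 5 | L_{m+1}.
Hence 5 | L_n for every n ≥ 0, by induction.

5 | L_n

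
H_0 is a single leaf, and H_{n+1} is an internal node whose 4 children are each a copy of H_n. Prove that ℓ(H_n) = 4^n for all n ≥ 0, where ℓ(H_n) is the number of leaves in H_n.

Base case: ℓ(H_0) = 1, and 4^0 = 1.
Assume ℓ(H_m) = 4^m.
Then ℓ(H_{m+1}) = 4·ℓ(H_m) = 4·4^m = 4^{m+1}.
Hence ℓ(H_n) = 4^n for every n ≥ 0, by induction.

ℓ(H_n) = 4^n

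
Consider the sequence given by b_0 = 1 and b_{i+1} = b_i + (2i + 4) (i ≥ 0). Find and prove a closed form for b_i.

Claim: b_i = i^2 + 3i + 1.

Base case: b_0 = 1, and 0^2 + 3·0 + 1 = 1.
Assume b_k = k^2 + 3k + 1.
Then b_{k+1} = b_k + (2k + 4) = (k^2 + 3k + 1) + (2k + 4) = k^2 + 5k + 5,
and (k+1)^2 + 3·(k+1) + 1 = k^2 + 5k + 5.
By induction, b_i = i^2 + 3i + 1 for all i ≥ 0.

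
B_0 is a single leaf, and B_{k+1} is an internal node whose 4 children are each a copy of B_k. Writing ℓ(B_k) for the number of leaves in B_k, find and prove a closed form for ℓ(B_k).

Claim: ℓ(B_k) = 4^k.

Base case: ℓ(B_0) = 1, and 4^0 = 1.
Assume ℓ(B_r) = 4^r.
Then ℓ(B_{r+1}) = 4·ℓ(B_r) = 4·4^r = 4^{r+1}.
Hence ℓ(B_k) = 4^k for every k ≥ 0, by induction.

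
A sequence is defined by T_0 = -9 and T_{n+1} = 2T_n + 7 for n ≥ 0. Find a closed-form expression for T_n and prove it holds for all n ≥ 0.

Claim: T_n = -2^{n+1} − 7.

Base case: T_0 = -9, and -2^{0+1} − 7 = -2 − 7 = -9.
Assume T_j = -2^{j+1} − 7 for some j ≥ 0.
Then T_{j+1} = 2T_j + 7 = 2·(-2^{j+1} − 7) + 7 = -2^{j+2} − 14 + 7 = -2^{j+2} − 7.
This completes the inductive step, so T_n = -2^{n+1} − 7 for all n ≥ 0.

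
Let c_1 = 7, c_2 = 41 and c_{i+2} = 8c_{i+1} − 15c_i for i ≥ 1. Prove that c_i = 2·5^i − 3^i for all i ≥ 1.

Base cases: c_1 = 7 and 2·5^1 − 3^1 = 7; c_2 = 41 and 2·5^2 − 3^2 = 41.
Assume c_j = 2·5^j − 3^j for all 1 ≤ j ≤ k, where k ≥ 2.
Then c_{k+1} = 8c_k − 15c_{k−1} = 8·(2·5^k − 3^k) − 15·(2·5^{k−1} − 3^{k−1}) = 2·(8·5 − 15)5^{k−1} − (8·3 − 15)3^{k−1} = 50·5^{k−1} − 9·3^{k−1} = 2·5^{k+1} − 3^{k+1}.
So the formula holds for k+1, and by strong induction c_i = 2·5^i − 3^i for all i ≥ 1.

c_i = 2·5^i − 3^i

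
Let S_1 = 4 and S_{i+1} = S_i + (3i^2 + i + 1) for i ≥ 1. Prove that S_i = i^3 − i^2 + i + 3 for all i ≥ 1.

Base case: S_1 = 4, and 1^3 − 1^2 + 1 + 3 = 4.
Assume S_k = k^3 − k^2 + k + 3.
Then S_{k+1} = S_k + (3k^2 + k + 1) = (k^3 − k^2 + k + 3) + (3k^2 + k + 1) = k^3 + 2k^2 + 2k + 4,
and (k+1)^3 − (k+1)^2 + (k+1) + 3 = k^3 + 2k^2 + 2k + 4.
By induction, S_i = i^3 − i^2 + i + 3 for all i ≥ 1.

S_i = i^3 − i^2 + i + 3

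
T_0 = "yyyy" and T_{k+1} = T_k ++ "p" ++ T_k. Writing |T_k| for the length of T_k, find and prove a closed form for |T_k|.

Claim: |T_k| = 5·2^k − 1.

Base case: |T_0| = 4, and 5·2^0 − 1 = 4.
Assume |T_r| = 5·2^r − 1.
Then |T_{r+1}| = |T_r| + 1 + |T_r| = 2|T_r| + 1 = 2(5·2^r − 1) + 1 = 5·2^{r+1} − 2 + 1 = 5·2^{r+1} − 1.
By induction, |T_k| = 5·2^k − 1 for all k ≥ 0.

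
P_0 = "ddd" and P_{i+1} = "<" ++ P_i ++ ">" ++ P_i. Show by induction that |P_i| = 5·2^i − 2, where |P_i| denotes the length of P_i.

Base case: |P_0| = 3, and 5·2^0 − 2 = 3.
Assume |P_r| = 5·2^r − 2.
Then |P_{r+1}| = 1 + |P_r| + 1 + |P_r| = 2|P_r| + 2 = 2(5·2^r − 2) + 2 = 5·2^{r+1} − 4 + 2 = 5·2^{r+1} − 2.
Hence |P_i| = 5·2^i − 2 for every i ≥ 0, by induction.

|P_i| = 5·2^i − 2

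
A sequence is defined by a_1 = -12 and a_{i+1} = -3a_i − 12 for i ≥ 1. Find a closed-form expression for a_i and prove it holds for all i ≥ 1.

Claim: a_i = 3·(-3)^i − 3.

Base case: a_1 = -12, and 3·(-3)^1 − 3 = -9 − 3 = -12.
Assume a_m = 3·(-3)^m − 3 for some m ≥ 1.
Then a_{m+1} = -3a_m − 12 = -3·(3·(-3)^m − 3) − 12 = -9·(-3)^m + 9 − 12 = 3·(-3)^{m+1} − 3.
This completes the inductive step, so a_i = 3·(-3)^i − 3 for all i ≥ 1.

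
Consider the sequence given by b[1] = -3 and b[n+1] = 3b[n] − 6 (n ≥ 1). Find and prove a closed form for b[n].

Claim: b[n] = -2·3^n + 3.

Base case: b[1] = -3, and -2·3^1 + 3 = -6 + 3 = -3.
Assume b[r] = -2·3^r + 3 for some r ≥ 1.
Then b[r+1] = 3b[r] − 6 = 3·(-2·3^r + 3) − 6 = -6·3^r + 9 − 6 = -2·3^{r+1} + 3.
By induction, b[n] = -2·3^n + 3 for all n ≥ 1.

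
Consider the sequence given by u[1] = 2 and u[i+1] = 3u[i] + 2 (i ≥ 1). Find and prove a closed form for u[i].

Claim: u[i] = 3^i − 1.

Base case: u[1] = 2, and 3^1 − 1 = 3 − 1 = 2.
Assume u[m] = 3^m − 1 for some m ≥ 1.
Then u[m+1] = 3u[m] + 2 = 3·(3^m − 1) + 2 = 3^{m+1} − 3 + 2 = 3^{m+1} − 1.
So the formula holds for m+1, and by induction u[i] = 3^i − 1 for all i ≥ 1.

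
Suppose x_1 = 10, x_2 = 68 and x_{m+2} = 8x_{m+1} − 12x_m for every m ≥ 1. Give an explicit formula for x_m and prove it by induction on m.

Claim: x_m = 2·6^m − 2^m.

Base cases: x_1 = 10 and 2·6^1 − 2^1 = 10; x_2 = 68 and 2·6^2 − 2^2 = 68.
Assume x_j = 2·6^j − 2^j for all 1 ≤ j ≤ r, where r ≥ 2.
Then x_{r+1} = 8x_r − 12x_{r−1} = 8·(2·6^r − 2^r) − 12·(2·6^{r−1} − 2^{r−1}) = 2·(8·6 − 12)6^{r−1} − (8·2 − 12)2^{r−1} = 72·6^{r−1} − 4·2^{r−1} = 2·6^{r+1} − 2^{r+1}.
Hence x_m = 2·6^m − 2^m for every m ≥ 1, by strong induction.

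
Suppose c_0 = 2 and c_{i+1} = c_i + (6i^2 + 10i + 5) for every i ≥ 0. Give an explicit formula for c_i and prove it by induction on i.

Claim: c_i = 2i^3 + 2i^2 + i + 2.

Base case: c_0 = 2, and 2·0^3 + 2·0^2 + 0 + 2 = 2.
Assume c_r = 2r^3 + 2r^2 + r + 2.
Then c_{r+1} = c_r + (6r^2 + 10r + 5) = (2r^3 + 2r^2 + r + 2) + (6r^2 + 10r + 5) = 2r^3 + 8r^2 + 11r + 7,
and 2·(r+1)^3 + 2·(r+1)^2 + (r+1) + 2 = 2r^3 + 8r^2 + 11r + 7.
Hence c_i = 2i^3 + 2i^2 + i + 2 for every i ≥ 0, by induction.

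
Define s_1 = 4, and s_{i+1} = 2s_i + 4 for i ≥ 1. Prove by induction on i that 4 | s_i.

Base case: s_1 = 4 = 4·1, so 4 | s_1.
Assume 4 | s_k, so s_k = 4t for some integer t.
Then s_{k+1} = 2s_k + 4 = 2·(4t) + 4 = 4(2t + 1), so 4 | s_{k+1}.
This completes the inductive step, so 4 | s_i for all i ≥ 1.

4 | s_i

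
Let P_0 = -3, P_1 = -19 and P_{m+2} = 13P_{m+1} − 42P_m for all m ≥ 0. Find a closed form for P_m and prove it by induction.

Claim: P_m = -7^m − 2·6^m.

Base cases: P_0 = -3 and -7^0 − 2·6^0 = -3; P_1 = -19 and -7^1 − 2·6^1 = -19.
Assume P_j = -7^j − 2·6^j for all 0 ≤ j ≤ r, where r ≥ 1.
Then P_{r+1} = 13P_r − 42P_{r−1} = 13·(-7^r − 2·6^r) − 42·(-7^{r−1} − 2·6^{r−1}) = -(13·7 − 42)7^{r−1} − 2·(13·6 − 42)6^{r−1} = -49·7^{r−1} − 72·6^{r−1} = -7^{r+1} − 2·6^{r+1}.
This completes the inductive step, so P_m = -7^m − 2·6^m for all m ≥ 0.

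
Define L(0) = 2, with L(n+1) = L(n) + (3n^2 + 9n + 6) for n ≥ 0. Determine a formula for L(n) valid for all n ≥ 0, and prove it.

Claim: L(n) = n^3 + 3n^2 + 2n + 2.

Base case: L(0) = 2, and 0^3 + 3·0^2 + 2·0 + 2 = 2.
Assume L(j) = j^3 + 3j^2 + 2j + 2.
Then L(j+1) = L(j) + (3j^2 + 9j + 6) = (j^3 + 3j^2 + 2j + 2) + (3j^2 + 9j + 6) = j^3 + 6j^2 + 11j + 8,
and (j+1)^3 + 3·(j+1)^2 + 2·(j+1) + 2 = j^3 + 6j^2 + 11j + 8.
This completes the inductive step, so L(n) = n^3 + 3n^2 + 2n + 2 for all n ≥ 0.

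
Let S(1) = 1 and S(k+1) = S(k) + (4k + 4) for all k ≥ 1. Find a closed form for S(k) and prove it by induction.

Claim: S(k) = 2k^2 + 2k − 3.

Base case: S(1) = 1, and 2·1^2 + 2·1 − 3 = 1.
Assume S(m) = 2m^2 + 2m − 3.
Then S(m+1) = S(m) + (4m + 4) = (2m^2 + 2m − 3) + (4m + 4) = 2m^2 + 6m + 1,
and 2·(m+1)^2 + 2·(m+1) − 3 = 2m^2 + 6m + 1.
By induction, S(k) = 2k^2 + 2k − 3 for all k ≥ 1.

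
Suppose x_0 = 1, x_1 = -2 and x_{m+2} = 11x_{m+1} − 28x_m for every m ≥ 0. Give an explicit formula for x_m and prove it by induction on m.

Claim: x_m = 3·4^m − 2·7^m.

Base cases: x_0 = 1 and 3·4^0 − 2·7^0 = 1; x_1 = -2 and 3·4^1 − 2·7^1 = -2.
Assume x_j = 3·4^j − 2·7^j for all 0 ≤ j ≤ r, where r ≥ 1.
Then x_{r+1} = 11x_r − 28x_{r−1} = 11·(3·4^r − 2·7^r) − 28·(3·4^{r−1} − 2·7^{r−1}) = 3·(11·4 − 28)4^{r−1} − 2·(11·7 − 28)7^{r−1} = 48·4^{r−1} − 98·7^{r−1} = 3·4^{r+1} − 2·7^{r+1}.
By strong induction, x_m = 3·4^m − 2·7^m for all m ≥ 0.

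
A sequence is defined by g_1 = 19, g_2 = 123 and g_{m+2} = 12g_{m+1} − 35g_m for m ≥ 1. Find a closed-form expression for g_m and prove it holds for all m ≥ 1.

Claim: g_m = 2·7^m + 5^m.

Base cases: g_1 = 19 and 2·7^1 + 5^1 = 19; g_2 = 123 and 2·7^2 + 5^2 = 123.
Assume g_i = 2·7^i + 5^i for all 1 ≤ i ≤ j, where j ≥ 2.
Then g_{j+1} = 12g_j − 35g_{j−1} = 12·(2·7^j + 5^j) − 35·(2·7^{j−1} + 5^{j−1}) = 2·(12·7 − 35)7^{j−1} + (12·5 − 35)5^{j−1} = 98·7^{j−1} + 25·5^{j−1} = 2·7^{j+1} + 5^{j+1}.
By strong induction, g_m = 2·7^m + 5^m for all m ≥ 1.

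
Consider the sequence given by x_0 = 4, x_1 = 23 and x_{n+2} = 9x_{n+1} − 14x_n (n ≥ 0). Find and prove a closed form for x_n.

Claim: x_n = 3·7^n + 2^n.

Base cases: x_0 = 4 and 3·7^0 + 2^0 = 4; x_1 = 23 and 3·7^1 + 2^1 = 23.
Assume x_j = 3·7^j + 2^j for all 0 ≤ j ≤ k, where k ≥ 1.
Then x_{k+1} = 9x_k − 14x_{k−1} = 9·(3·7^k + 2^k) − 14·(3·7^{k−1} + 2^{k−1}) = 3·(9·7 − 14)7^{k−1} + (9·2 − 14)2^{k−1} = 147·7^{k−1} + 4·2^{k−1} = 3·7^{k+1} + 2^{k+1}.
Hence x_n = 3·7^n + 2^n for every n ≥ 0, by strong induction.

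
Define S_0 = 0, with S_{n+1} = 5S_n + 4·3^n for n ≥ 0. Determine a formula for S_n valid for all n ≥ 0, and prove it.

Claim: S_n = 2·5^n − 2·3^n.

Base case: S_0 = 0, and 2·5^0 − 2·3^0 = 2 − 2 = 0.
Assume S_k = 2·5^k − 2·3^k for some k ≥ 0.
Then S_{k+1} = 5S_k + 4·3^k = 5·(2·5^k − 2·3^k) + 4·3^k = 2·5^{k+1} − 10·3^k + 4·3^k = 2·5^{k+1} − 6·3^k = 2·5^{k+1} − 2·3^{k+1}.
This completes the inductive step, so S_n = 2·5^n − 2·3^n for all n ≥ 0.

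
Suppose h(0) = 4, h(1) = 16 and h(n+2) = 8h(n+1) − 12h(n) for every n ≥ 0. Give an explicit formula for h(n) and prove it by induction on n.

Claim: h(n) = 2·2^n + 2·6^n.

Base cases: h(0) = 4 and 2·2^0 + 2·6^0 = 4; h(1) = 16 and 2·2^1 + 2·6^1 = 16.
Assume h(j) = 2·2^j + 2·6^j for all 0 ≤ j ≤ k, where k ≥ 1.
Then h(k+1) = 8h(k) − 12h(k−1) = 8·(2·2^k + 2·6^k) − 12·(2·2^{k−1} + 2·6^{k−1}) = 2·(8·2 − 12)2^{k−1} + 2·(8·6 − 12)6^{k−1} = 8·2^{k−1} + 72·6^{k−1} = 2·2^{k+1} + 2·6^{k+1}.
This completes the inductive step, so h(n) = 2·2^n + 2·6^n for all n ≥ 0.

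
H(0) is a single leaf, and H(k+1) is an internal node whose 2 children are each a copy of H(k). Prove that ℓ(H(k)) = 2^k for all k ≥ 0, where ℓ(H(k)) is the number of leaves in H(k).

Base case: ℓ(H(0)) = 1, and 2^0 = 1.
Assume ℓ(H(j)) = 2^j.
Then ℓ(H(j+1)) = 2·ℓ(H(j)) = 2·2^j = 2^{j+1}.
So the formula holds for j+1, and by induction ℓ(H(k)) = 2^k for all k ≥ 0.

ℓ(H(k)) = 2^k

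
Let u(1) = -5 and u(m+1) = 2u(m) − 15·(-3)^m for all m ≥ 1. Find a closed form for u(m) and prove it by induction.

Claim: u(m) = 2·2^m + 3·(-3)^m.

Base case: u(1) = -5, and 2·2^1 + 3·(-3)^1 = 4 − 9 = -5.
Assume u(r) = 2·2^r + 3·(-3)^r for some r ≥ 1.
Then u(r+1) = 2u(r) − 15·(-3)^r = 2·(2·2^r + 3·(-3)^r) − 15·(-3)^r = 2·2^{r+1} + 6·(-3)^r − 15·(-3)^r = 2·2^{r+1} − 9·(-3)^r = 2·2^{r+1} + 3·(-3)^{r+1}.
Hence u(m) = 2·2^m + 3·(-3)^m for every m ≥ 1, by induction.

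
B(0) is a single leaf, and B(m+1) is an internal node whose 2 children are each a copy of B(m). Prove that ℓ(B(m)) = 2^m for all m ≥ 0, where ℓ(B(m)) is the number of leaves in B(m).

Base case: ℓ(B(0)) = 1, and 2^0 = 1.
Assume ℓ(B(j)) = 2^j.
Then ℓ(B(j+1)) = 2·ℓ(B(j)) = 2·2^j = 2^{j+1}.
So the formula holds for j+1, and by induction ℓ(B(m)) = 2^m for all m ≥ 0.

ℓ(B(m)) = 2^m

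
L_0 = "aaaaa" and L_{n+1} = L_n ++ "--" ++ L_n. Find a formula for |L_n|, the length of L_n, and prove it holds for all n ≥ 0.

Claim: |L_n| = 7·2^n − 2.

Base case: |L_0| = 5, and 7·2^0 − 2 = 5.
Assume |L_j| = 7·2^j − 2.
Then |L_{j+1}| = |L_j| + 2 + |L_j| = 2|L_j| + 2 = 2(7·2^j − 2) + 2 = 7·2^{j+1} − 4 + 2 = 7·2^{j+1} − 2.
By induction, |L_n| = 7·2^n − 2 for all n ≥ 0.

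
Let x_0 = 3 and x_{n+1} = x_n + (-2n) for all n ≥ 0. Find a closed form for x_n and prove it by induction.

Claim: x_n = -n^2 + n + 3.

Base case: x_0 = 3, and -0^2 + 0 + 3 = 3.
Assume x_k = -k^2 + k + 3.
Then x_{k+1} = x_k + (-2k) = (-k^2 + k + 3) + (-2k) = -k^2 − k + 3,
and -(k+1)^2 + (k+1) + 3 = -k^2 − k + 3.
Hence x_n = -n^2 + n + 3 for every n ≥ 0, by induction.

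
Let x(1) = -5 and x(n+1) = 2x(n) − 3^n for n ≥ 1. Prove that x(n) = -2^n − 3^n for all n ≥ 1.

Base case: x(1) = -5, and -2^1 − 3^1 = -2 − 3 = -5.
Assume x(r) = -2^r − 3^r for some r ≥ 1.
Then x(r+1) = 2x(r) − 3^r = 2·(-2^r − 3^r) − 3^r = -2^{r+1} − 2·3^r − 3^r = -2^{r+1} − 3·3^r = -2^{r+1} − 3^{r+1}.
Hence x(n) = -2^n − 3^n for every n ≥ 1, by induction.

x(n) = -2^n − 3^n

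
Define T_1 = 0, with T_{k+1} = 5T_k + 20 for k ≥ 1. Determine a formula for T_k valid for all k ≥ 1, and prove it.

Claim: T_k = 5^k − 5.

Base case: T_1 = 0, and 5^1 − 5 = 5 − 5 = 0.
Assume T_m = 5^m − 5 for some m ≥ 1.
Then T_{m+1} = 5T_m + 20 = 5·(5^m − 5) + 20 = 5^{m+1} − 25 + 20 = 5^{m+1} − 5.
Hence T_k = 5^k − 5 for every k ≥ 1, by induction.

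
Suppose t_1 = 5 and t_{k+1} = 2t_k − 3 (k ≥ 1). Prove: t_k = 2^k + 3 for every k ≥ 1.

Base case: t_1 = 5, and 2^1 + 3 = 2 + 3 = 5.
Assume t_m = 2^m + 3 for some m ≥ 1.
Then t_{m+1} = 2t_m − 3 = 2·(2^m + 3) − 3 = 2^{m+1} + 6 − 3 = 2^{m+1} + 3.
By induction, t_k = 2^k + 3 for all k ≥ 1.

t_k = 2^k + 3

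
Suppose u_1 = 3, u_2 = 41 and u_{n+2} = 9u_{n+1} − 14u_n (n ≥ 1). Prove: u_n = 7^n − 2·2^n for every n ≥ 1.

Base cases: u_1 = 3 and 7^1 − 2·2^1 = 3; u_2 = 41 and 7^2 − 2·2^2 = 41.
Assume u_j = 7^j − 2·2^j for all 1 ≤ j ≤ m, where m ≥ 2.
Then u_{m+1} = 9u_m − 14u_{m−1} = 9·(7^m − 2·2^m) − 14·(7^{m−1} − 2·2^{m−1}) = (9·7 − 14)7^{m−1} − 2·(9·2 − 14)2^{m−1} = 49·7^{m−1} − 8·2^{m−1} = 7^{m+1} − 2·2^{m+1}.
So the formula holds for m+1, and by strong induction u_n = 7^n − 2·2^n for all n ≥ 1.

u_n = 7^n − 2·2^n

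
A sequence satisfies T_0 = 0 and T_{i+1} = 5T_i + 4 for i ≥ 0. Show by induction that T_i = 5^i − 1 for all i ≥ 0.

Base case: T_0 = 0, and 5^0 − 1 = 1 − 1 = 0.
Assume T_m = 5^m − 1 for some m ≥ 0.
Then T_{m+1} = 5T_m + 4 = 5·(5^m − 1) + 4 = 5^{m+1} − 5 + 4 = 5^{m+1} − 1.
This completes the inductive step, so T_i = 5^i − 1 for all i ≥ 0.

T_i = 5^i − 1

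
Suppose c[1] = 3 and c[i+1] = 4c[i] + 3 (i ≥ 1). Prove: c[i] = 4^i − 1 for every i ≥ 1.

Base case: c[1] = 3, and 4^1 − 1 = 4 − 1 = 3.
Assume c[k] = 4^k − 1 for some k ≥ 1.
Then c[k+1] = 4c[k] + 3 = 4·(4^k − 1) + 3 = 4^{k+1} − 4 + 3 = 4^{k+1} − 1.
This completes the inductive step, so c[i] = 4^i − 1 for all i ≥ 1.

c[i] = 4^i − 1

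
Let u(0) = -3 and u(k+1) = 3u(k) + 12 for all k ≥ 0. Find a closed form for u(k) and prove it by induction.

Claim: u(k) = 3^{k+1} − 6.

Base case: u(0) = -3, and 3^{0+1} − 6 = 3 − 6 = -3.
Assume u(j) = 3^{j+1} − 6 for some j ≥ 0.
Then u(j+1) = 3u(j) + 12 = 3·(3^{j+1} − 6) + 12 = 3^{j+2} − 18 + 12 = 3^{j+2} − 6.
So the formula holds for j+1, and by induction u(k) = 3^{k+1} − 6 for all k ≥ 0.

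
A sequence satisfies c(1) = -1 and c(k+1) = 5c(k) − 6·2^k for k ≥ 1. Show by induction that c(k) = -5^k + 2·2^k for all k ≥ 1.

Base case: c(1) = -1, and -5^1 + 2·2^1 = -5 + 4 = -1.
Assume c(j) = -5^j + 2·2^j for some j ≥ 1.
Then c(j+1) = 5c(j) − 6·2^j = 5·(-5^j + 2·2^j) − 6·2^j = -5^{j+1} + 10·2^j − 6·2^j = -5^{j+1} + 4·2^j = -5^{j+1} + 2·2^{j+1}.
This completes the inductive step, so c(k) = -5^k + 2·2^k for all k ≥ 1.

c(k) = -5^k + 2·2^k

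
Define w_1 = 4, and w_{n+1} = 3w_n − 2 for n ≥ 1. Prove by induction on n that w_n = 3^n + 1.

Base case: w_1 = 4, and 3^1 + 1 = 3 + 1 = 4.
Assume w_k = 3^k + 1 for some k ≥ 1.
Then w_{k+1} = 3w_k − 2 = 3·(3^k + 1) − 2 = 3^{k+1} + 3 − 2 = 3^{k+1} + 1.
By induction, w_n = 3^n + 1 for all n ≥ 1.

w_n = 3^n + 1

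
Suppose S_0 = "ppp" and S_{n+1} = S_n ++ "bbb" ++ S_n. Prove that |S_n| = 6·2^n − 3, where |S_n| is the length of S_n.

Base case: |S_0| = 3, and 6·2^0 − 3 = 3.
Assume |S_r| = 6·2^r − 3.
Then |S_{r+1}| = |S_r| + 3 + |S_r| = 2|S_r| + 3 = 2(6·2^r − 3) + 3 = 6·2^{r+1} − 6 + 3 = 6·2^{r+1} − 3.
By induction, |S_n| = 6·2^n − 3 for all n ≥ 0.

|S_n| = 6·2^n − 3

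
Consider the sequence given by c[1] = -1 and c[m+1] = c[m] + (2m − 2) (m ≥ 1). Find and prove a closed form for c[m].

Claim: c[m] = m^2 − 3m + 1.

Base case: c[1] = -1, and 1^2 − 3·1 + 1 = -1.
Assume c[j] = j^2 − 3j + 1.
Then c[j+1] = c[j] + (2j − 2) = (j^2 − 3j + 1) + (2j − 2) = j^2 − j − 1,
and (j+1)^2 − 3·(j+1) + 1 = j^2 − j − 1.
This completes the inductive step, so c[m] = m^2 − 3m + 1 for all m ≥ 1.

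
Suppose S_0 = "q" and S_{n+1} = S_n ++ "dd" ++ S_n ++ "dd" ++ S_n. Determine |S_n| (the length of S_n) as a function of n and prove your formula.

Claim: |S_n| = 3^{n+1} − 2.

Base case: |S_0| = 1, and 3^{0+1} − 2 = 1.
Assume |S_r| = 3^{r+1} − 2.
Then |S_{r+1}| = 3|S_r| + 4 = 3(3^{r+1} − 2) + 4 = 3^{r+2} − 6 + 4 = 3^{r+2} − 2.
So the formula holds for r+1, and by induction |S_n| = 3^{n+1} − 2 for all n ≥ 0.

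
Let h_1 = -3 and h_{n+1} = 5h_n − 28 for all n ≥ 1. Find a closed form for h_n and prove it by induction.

Claim: h_n = -2·5^n + 7.

Base case: h_1 = -3, and -2·5^1 + 7 = -10 + 7 = -3.
Assume h_m = -2·5^m + 7 for some m ≥ 1.
Then h_{m+1} = 5h_m − 28 = 5·(-2·5^m + 7) − 28 = -10·5^m + 35 − 28 = -2·5^{m+1} + 7.
Hence h_n = -2·5^n + 7 for every n ≥ 1, by induction.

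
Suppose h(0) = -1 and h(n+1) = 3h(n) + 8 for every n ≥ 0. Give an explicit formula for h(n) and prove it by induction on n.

Claim: h(n) = 3^{n+1} − 4.

Base case: h(0) = -1, and 3^{0+1} − 4 = 3 − 4 = -1.
Assume h(r) = 3^{r+1} − 4 for some r ≥ 0.
Then h(r+1) = 3h(r) + 8 = 3·(3^{r+1} − 4) + 8 = 3^{r+2} − 12 + 8 = 3^{r+2} − 4.
Hence h(n) = 3^{n+1} − 4 for every n ≥ 0, by induction.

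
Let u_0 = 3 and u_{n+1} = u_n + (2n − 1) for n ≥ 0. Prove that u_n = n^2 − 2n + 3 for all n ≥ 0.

Base case: u_0 = 3, and 0^2 − 2·0 + 3 = 3.
Assume u_m = m^2 − 2m + 3.
Then u_{m+1} = u_m + (2m − 1) = (m^2 − 2m + 3) + (2m − 1) = m^2 + 2,
and (m+1)^2 − 2·(m+1) + 3 = m^2 + 2.
This completes the inductive step, so u_n = n^2 − 2n + 3 for all n ≥ 0.

u_n = n^2 − 2n + 3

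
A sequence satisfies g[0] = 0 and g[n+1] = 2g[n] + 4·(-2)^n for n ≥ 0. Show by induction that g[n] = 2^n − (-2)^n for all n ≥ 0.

Base case: g[0] = 0, and 2^0 − (-2)^0 = 1 − 1 = 0.
Assume g[j] = 2^j − (-2)^j for some j ≥ 0.
Then g[j+1] = 2g[j] + 4·(-2)^j = 2·(2^j − (-2)^j) + 4·(-2)^j = 2^{j+1} − 2·(-2)^j + 4·(-2)^j = 2^{j+1} + 2·(-2)^j = 2^{j+1} − (-2)^{j+1}.
By induction, g[n] = 2^n − (-2)^n for all n ≥ 0.

g[n] = 2^n − (-2)^n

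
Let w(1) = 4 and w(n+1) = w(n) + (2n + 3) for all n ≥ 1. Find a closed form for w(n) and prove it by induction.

Claim: w(n) = n^2 + 2n + 1.

Base case: w(1) = 4, and 1^2 + 2·1 + 1 = 4.
Assume w(r) = r^2 + 2r + 1.
Then w(r+1) = w(r) + (2r + 3) = (r^2 + 2r + 1) + (2r + 3) = r^2 + 4r + 4,
and (r+1)^2 + 2·(r+1) + 1 = r^2 + 4r + 4.
This completes the inductive step, so w(n) = n^2 + 2n + 1 for all n ≥ 1.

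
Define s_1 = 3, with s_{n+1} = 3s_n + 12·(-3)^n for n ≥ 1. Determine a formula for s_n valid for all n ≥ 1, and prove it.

Claim: s_n = -3^n − 2·(-3)^n.

Base case: s_1 = 3, and -3^1 − 2·(-3)^1 = -3 + 6 = 3.
Assume s_r = -3^r − 2·(-3)^r for some r ≥ 1.
Then s_{r+1} = 3s_r + 12·(-3)^r = 3·(-3^r − 2·(-3)^r) + 12·(-3)^r = -3^{r+1} − 6·(-3)^r + 12·(-3)^r = -3^{r+1} + 6·(-3)^r = -3^{r+1} − 2·(-3)^{r+1}.
Hence s_n = -3^n − 2·(-3)^n for every n ≥ 1, by induction.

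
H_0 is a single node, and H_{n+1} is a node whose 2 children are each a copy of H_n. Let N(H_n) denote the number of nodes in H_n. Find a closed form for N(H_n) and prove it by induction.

Claim: N(H_n) = 2^{n+1} − 1.

Base case: N(H_0) = 1, and 2^{0+1} − 1 = 1.
Assume N(H_m) = 2^{m+1} − 1.
Then N(H_{m+1}) = 1 + 2N(H_m) = 1 + 2(2^{m+1} − 1) = 2^{m+2} − 2 + 1 = 2^{m+2} − 1.
So the formula holds for m+1, and by induction N(H_n) = 2^{n+1} − 1 for all n ≥ 0.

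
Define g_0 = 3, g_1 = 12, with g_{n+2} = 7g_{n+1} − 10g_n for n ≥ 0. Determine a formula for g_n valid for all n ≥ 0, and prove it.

Claim: g_n = 2·5^n + 2^n.

Base cases: g_0 = 3 and 2·5^0 + 2^0 = 3; g_1 = 12 and 2·5^1 + 2^1 = 12.
Assume g_j = 2·5^j + 2^j for all 0 ≤ j ≤ k, where k ≥ 1.
Then g_{k+1} = 7g_k − 10g_{k−1} = 7·(2·5^k + 2^k) − 10·(2·5^{k−1} + 2^{k−1}) = 2·(7·5 − 10)5^{k−1} + (7·2 − 10)2^{k−1} = 50·5^{k−1} + 4·2^{k−1} = 2·5^{k+1} + 2^{k+1}.
So the formula holds for k+1, and by strong induction g_n = 2·5^n + 2^n for all n ≥ 0.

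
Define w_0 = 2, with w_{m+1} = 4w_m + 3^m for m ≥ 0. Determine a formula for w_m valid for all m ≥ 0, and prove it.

Claim: w_m = 3·4^m − 3^m.

Base case: w_0 = 2, and 3·4^0 − 3^0 = 3 − 1 = 2.
Assume w_r = 3·4^r − 3^r for some r ≥ 0.
Then w_{r+1} = 4w_r + 3^r = 4·(3·4^r − 3^r) + 3^r = 3·4^{r+1} − 4·3^r + 3^r = 3·4^{r+1} − 3·3^r = 3·4^{r+1} − 3^{r+1}.
By induction, w_m = 3·4^m − 3^m for all m ≥ 0.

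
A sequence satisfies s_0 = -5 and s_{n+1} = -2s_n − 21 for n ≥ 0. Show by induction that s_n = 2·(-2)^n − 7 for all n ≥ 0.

Base case: s_0 = -5, and 2·(-2)^0 − 7 = 2 − 7 = -5.
Assume s_r = 2·(-2)^r − 7 for some r ≥ 0.
Then s_{r+1} = -2s_r − 21 = -2·(2·(-2)^r − 7) − 21 = -4·(-2)^r + 14 − 21 = 2·(-2)^{r+1} − 7.
This completes the inductive step, so s_n = 2·(-2)^n − 7 for all n ≥ 0.

s_n = 2·(-2)^n − 7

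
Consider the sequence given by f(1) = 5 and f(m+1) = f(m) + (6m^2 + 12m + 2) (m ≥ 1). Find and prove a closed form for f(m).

Claim: f(m) = 2m^3 + 3m^2 − 3m + 3.

Base case: f(1) = 5, and 2·1^3 + 3·1^2 − 3·1 + 3 = 5.
Assume f(j) = 2j^3 + 3j^2 − 3j + 3.
Then f(j+1) = f(j) + (6j^2 + 12j + 2) = (2j^3 + 3j^2 − 3j + 3) + (6j^2 + 12j + 2) = 2j^3 + 9j^2 + 9j + 5,
and 2·(j+1)^3 + 3·(j+1)^2 − 3·(j+1) + 3 = 2j^3 + 9j^2 + 9j + 5.
Hence f(m) = 2m^3 + 3m^2 − 3m + 3 for every m ≥ 1, by induction.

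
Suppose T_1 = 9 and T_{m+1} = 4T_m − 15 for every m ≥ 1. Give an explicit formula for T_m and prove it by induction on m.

Claim: T_m = 4^m + 5.

Base case: T_1 = 9, and 4^1 + 5 = 4 + 5 = 9.
Assume T_k = 4^k + 5 for some k ≥ 1.
Then T_{k+1} = 4T_k − 15 = 4·(4^k + 5) − 15 = 4^{k+1} + 20 − 15 = 4^{k+1} + 5.
This completes the inductive step, so T_m = 4^m + 5 for all m ≥ 1.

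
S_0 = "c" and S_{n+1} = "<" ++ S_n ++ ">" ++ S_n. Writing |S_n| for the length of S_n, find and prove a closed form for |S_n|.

Claim: |S_n| = 3·2^n − 2.

Base case: |S_0| = 1, and 3·2^0 − 2 = 1.
Assume |S_r| = 3·2^r − 2.
Then |S_{r+1}| = 1 + |S_r| + 1 + |S_r| = 2|S_r| + 2 = 2(3·2^r − 2) + 2 = 3·2^{r+1} − 4 + 2 = 3·2^{r+1} − 2.
This completes the inductive step, so |S_n| = 3·2^n − 2 for all n ≥ 0.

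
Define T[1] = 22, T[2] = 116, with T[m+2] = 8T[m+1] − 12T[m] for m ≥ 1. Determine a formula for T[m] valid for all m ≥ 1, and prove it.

Claim: T[m] = 3·6^m + 2·2^m.

Base cases: T[1] = 22 and 3·6^1 + 2·2^1 = 22; T[2] = 116 and 3·6^2 + 2·2^2 = 116.
Assume T[i] = 3·6^i + 2·2^i for all 1 ≤ i ≤ j, where j ≥ 2.
Then T[j+1] = 8T[j] − 12T[j−1] = 8·(3·6^j + 2·2^j) − 12·(3·6^{j−1} + 2·2^{j−1}) = 3·(8·6 − 12)6^{j−1} + 2·(8·2 − 12)2^{j−1} = 108·6^{j−1} + 8·2^{j−1} = 3·6^{j+1} + 2·2^{j+1}.
Hence T[m] = 3·6^m + 2·2^m for every m ≥ 1, by strong induction.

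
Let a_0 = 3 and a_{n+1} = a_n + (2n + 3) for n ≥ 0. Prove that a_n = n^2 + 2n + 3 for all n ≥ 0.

Base case: a_0 = 3, and 0^2 + 2·0 + 3 = 3.
Assume a_k = k^2 + 2k + 3.
Then a_{k+1} = a_k + (2k + 3) = (k^2 + 2k + 3) + (2k + 3) = k^2 + 4k + 6,
and (k+1)^2 + 2·(k+1) + 3 = k^2 + 4k + 6.
Hence a_n = n^2 + 2n + 3 for every n ≥ 0, by induction.

a_n = n^2 + 2n + 3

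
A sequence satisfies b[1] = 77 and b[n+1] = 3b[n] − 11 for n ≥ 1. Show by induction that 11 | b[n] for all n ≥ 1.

Base case: b[1] = 77 = 11·7, so 11 | b[1].
Assume 11 | b[m], so b[m] = 11t for some integer t.
Then b[m+1] = 3b[m] − 11 = 3·(11t) − 11 = 11(3t − 1), so 11 | b[m+1].
By induction, 11 | b[n] for all n ≥ 1.

11 | b[n]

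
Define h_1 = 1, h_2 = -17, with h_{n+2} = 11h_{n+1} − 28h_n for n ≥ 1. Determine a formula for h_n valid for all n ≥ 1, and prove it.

Claim: h_n = 2·4^n − 7^n.

Base cases: h_1 = 1 and 2·4^1 − 7^1 = 1; h_2 = -17 and 2·4^2 − 7^2 = -17.
Assume h_j = 2·4^j − 7^j for all 1 ≤ j ≤ r, where r ≥ 2.
Then h_{r+1} = 11h_r − 28h_{r−1} = 11·(2·4^r − 7^r) − 28·(2·4^{r−1} − 7^{r−1}) = 2·(11·4 − 28)4^{r−1} − (11·7 − 28)7^{r−1} = 32·4^{r−1} − 49·7^{r−1} = 2·4^{r+1} − 7^{r+1}.
By strong induction, h_n = 2·4^n − 7^n for all n ≥ 1.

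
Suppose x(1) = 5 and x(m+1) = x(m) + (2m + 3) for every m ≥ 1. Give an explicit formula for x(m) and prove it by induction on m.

Claim: x(m) = m^2 + 2m + 2.

Base case: x(1) = 5, and 1^2 + 2·1 + 2 = 5.
Assume x(r) = r^2 + 2r + 2.
Then x(r+1) = x(r) + (2r + 3) = (r^2 + 2r + 2) + (2r + 3) = r^2 + 4r + 5,
and (r+1)^2 + 2·(r+1) + 2 = r^2 + 4r + 5.
By induction, x(m) = m^2 + 2m + 2 for all m ≥ 1.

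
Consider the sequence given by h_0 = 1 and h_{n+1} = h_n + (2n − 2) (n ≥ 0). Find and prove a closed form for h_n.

Claim: h_n = n^2 − 3n + 1.

Base case: h_0 = 1, and 0^2 − 3·0 + 1 = 1.
Assume h_m = m^2 − 3m + 1.
Then h_{m+1} = h_m + (2m − 2) = (m^2 − 3m + 1) + (2m − 2) = m^2 − m − 1,
and (m+1)^2 − 3·(m+1) + 1 = m^2 − m − 1.
Hence h_n = n^2 − 3n + 1 for every n ≥ 0, by induction.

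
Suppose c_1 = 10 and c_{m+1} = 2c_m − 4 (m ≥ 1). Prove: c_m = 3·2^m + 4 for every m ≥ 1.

Base case: c_1 = 10, and 3·2^1 + 4 = 6 + 4 = 10.
Assume c_k = 3·2^k + 4 for some k ≥ 1.
Then c_{k+1} = 2c_k − 4 = 2·(3·2^k + 4) − 4 = 6·2^k + 8 − 4 = 3·2^{k+1} + 4.
Hence c_m = 3·2^m + 4 for every m ≥ 1, by induction.

c_m = 3·2^m + 4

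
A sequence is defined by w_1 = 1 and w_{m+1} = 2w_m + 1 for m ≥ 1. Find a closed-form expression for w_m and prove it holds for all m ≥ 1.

Claim: w_m = 2^m − 1.

Base case: w_1 = 1, and 2^1 − 1 = 2 − 1 = 1.
Assume w_r = 2^r − 1 for some r ≥ 1.
Then w_{r+1} = 2w_r + 1 = 2·(2^r − 1) + 1 = 2^{r+1} − 2 + 1 = 2^{r+1} − 1.
So the formula holds for r+1, and by induction w_m = 2^m − 1 for all m ≥ 1.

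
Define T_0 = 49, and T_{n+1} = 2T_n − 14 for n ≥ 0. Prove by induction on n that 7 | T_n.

Base case: T_0 = 49 = 7·7, so 7 | T_0.
Assume 7 | T_j, so T_j = 7t for some integer t.
Then T_{j+1} = 2T_j − 14 = 2·(7t) − 14 = 7(2t − 2), so 7 | T_{j+1}.
By induction, 7 | T_n for all n ≥ 0.

7 | T_n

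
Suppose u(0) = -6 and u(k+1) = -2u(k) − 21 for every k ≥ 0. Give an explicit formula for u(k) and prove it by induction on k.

Claim: u(k) = (-2)^k − 7.

Base case: u(0) = -6, and (-2)^0 − 7 = 1 − 7 = -6.
Assume u(r) = (-2)^r − 7 for some r ≥ 0.
Then u(r+1) = -2u(r) − 21 = -2·((-2)^r − 7) − 21 = -2·(-2)^r + 14 − 21 = (-2)^{r+1} − 7.
By induction, u(k) = (-2)^k − 7 for all k ≥ 0.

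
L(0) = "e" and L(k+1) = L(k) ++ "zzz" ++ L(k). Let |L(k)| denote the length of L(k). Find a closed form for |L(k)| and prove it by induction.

Claim: |L(k)| = 2^{k+2} − 3.

Base case: |L(0)| = 1, and 2^{0+2} − 3 = 1.
Assume |L(r)| = 2^{r+2} − 3.
Then |L(r+1)| = |L(r)| + 3 + |L(r)| = 2|L(r)| + 3 = 2(2^{r+2} − 3) + 3 = 2^{r+3} − 6 + 3 = 2^{r+3} − 3.
This completes the inductive step, so |L(k)| = 2^{k+2} − 3 for all k ≥ 0.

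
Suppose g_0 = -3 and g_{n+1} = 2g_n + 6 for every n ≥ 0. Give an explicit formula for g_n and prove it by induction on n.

Claim: g_n = 3·2^n − 6.

Base case: g_0 = -3, and 3·2^0 − 6 = 3 − 6 = -3.
Assume g_m = 3·2^m − 6 for some m ≥ 0.
Then g_{m+1} = 2g_m + 6 = 2·(3·2^m − 6) + 6 = 6·2^m − 12 + 6 = 3·2^{m+1} − 6.
Hence g_n = 3·2^n − 6 for every n ≥ 0, by induction.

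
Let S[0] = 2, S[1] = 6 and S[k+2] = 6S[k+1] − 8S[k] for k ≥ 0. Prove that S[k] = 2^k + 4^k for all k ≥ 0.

Base cases: S[0] = 2 and 2^0 + 4^0 = 2; S[1] = 6 and 2^1 + 4^1 = 6.
Assume S[j] = 2^j + 4^j for all 0 ≤ j ≤ r, where r ≥ 1.
Then S[r+1] = 6S[r] − 8S[r−1] = 6·(2^r + 4^r) − 8·(2^{r−1} + 4^{r−1}) = (6·2 − 8)2^{r−1} + (6·4 − 8)4^{r−1} = 4·2^{r−1} + 16·4^{r−1} = 2^{r+1} + 4^{r+1}.
Hence S[k] = 2^k + 4^k for every k ≥ 0, by strong induction.

S[k] = 2^k + 4^k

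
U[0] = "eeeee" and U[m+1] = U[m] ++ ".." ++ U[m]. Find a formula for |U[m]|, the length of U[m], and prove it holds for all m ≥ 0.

Claim: |U[m]| = 7·2^m − 2.

Base case: |U[0]| = 5, and 7·2^0 − 2 = 5.
Assume |U[r]| = 7·2^r − 2.
Then |U[r+1]| = |U[r]| + 2 + |U[r]| = 2|U[r]| + 2 = 2(7·2^r − 2) + 2 = 7·2^{r+1} − 4 + 2 = 7·2^{r+1} − 2.
This completes the inductive step, so |U[m]| = 7·2^m − 2 for all m ≥ 0.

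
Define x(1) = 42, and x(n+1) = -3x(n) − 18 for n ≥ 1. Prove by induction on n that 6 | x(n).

Base case: x(1) = 42 = 6·7, so 6 | x(1).
Assume 6 | x(j), so x(j) = 6t for some integer t.
Then x(j+1) = -3x(j) − 18 = -3·(6t) − 18 = 6(-3t − 3), so 6 | x(j+1).
Hence 6 | x(n) for every n ≥ 1, by induction.

6 | x(n)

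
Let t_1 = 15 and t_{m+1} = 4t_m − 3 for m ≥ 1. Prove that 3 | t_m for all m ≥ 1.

Base case: t_1 = 15 = 3·5, so 3 | t_1.
Assume 3 | t_r, so t_r = 3s for some integer s.
Then t_{r+1} = 4t_r − 3 = 4·(3s) − 3 = 3(4s − 1), so 3 | t_{r+1}.
By induction, 3 | t_m for all m ≥ 1.

3 | t_m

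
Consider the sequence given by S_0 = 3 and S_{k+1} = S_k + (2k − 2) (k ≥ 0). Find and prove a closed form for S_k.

Claim: S_k = k^2 − 3k + 3.

Base case: S_0 = 3, and 0^2 − 3·0 + 3 = 3.
Assume S_r = r^2 − 3r + 3.
Then S_{r+1} = S_r + (2r − 2) = (r^2 − 3r + 3) + (2r − 2) = r^2 − r + 1,
and (r+1)^2 − 3·(r+1) + 3 = r^2 − r + 1.
By induction, S_k = k^2 − 3k + 3 for all k ≥ 0.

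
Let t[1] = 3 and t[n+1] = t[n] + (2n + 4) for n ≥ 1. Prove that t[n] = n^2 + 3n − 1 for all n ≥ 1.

Base case: t[1] = 3, and 1^2 + 3·1 − 1 = 3.
Assume t[k] = k^2 + 3k − 1.
Then t[k+1] = t[k] + (2k + 4) = (k^2 + 3k − 1) + (2k + 4) = k^2 + 5k + 3,
and (k+1)^2 + 3·(k+1) − 1 = k^2 + 5k + 3.
This completes the inductive step, so t[n] = n^2 + 3n − 1 for all n ≥ 1.

t[n] = n^2 + 3n − 1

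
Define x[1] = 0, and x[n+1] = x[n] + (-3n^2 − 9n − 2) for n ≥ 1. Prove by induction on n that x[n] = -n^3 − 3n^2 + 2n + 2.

Base case: x[1] = 0, and -1^3 − 3·1^2 + 2·1 + 2 = 0.
Assume x[j] = -j^3 − 3j^2 + 2j + 2.
Then x[j+1] = x[j] + (-3j^2 − 9j − 2) = (-j^3 − 3j^2 + 2j + 2) + (-3j^2 − 9j − 2) = -j^3 − 6j^2 − 7j,
and -(j+1)^3 − 3·(j+1)^2 + 2·(j+1) + 2 = -j^3 − 6j^2 − 7j.
Hence x[n] = -n^3 − 3n^2 + 2n + 2 for every n ≥ 1, by induction.

x[n] = -n^3 − 3n^2 + 2n + 2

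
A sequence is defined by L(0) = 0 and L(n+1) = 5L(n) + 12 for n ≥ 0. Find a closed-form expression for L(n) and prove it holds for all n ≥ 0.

Claim: L(n) = 3·5^n − 3.

Base case: L(0) = 0, and 3·5^0 − 3 = 3 − 3 = 0.
Assume L(m) = 3·5^m − 3 for some m ≥ 0.
Then L(m+1) = 5L(m) + 12 = 5·(3·5^m − 3) + 12 = 15·5^m − 15 + 12 = 3·5^{m+1} − 3.
So the formula holds for m+1, and by induction L(n) = 3·5^n − 3 for all n ≥ 0.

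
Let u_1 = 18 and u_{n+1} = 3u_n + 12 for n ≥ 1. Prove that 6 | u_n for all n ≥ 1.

Base case: u_1 = 18 = 6·3, so 6 | u_1.
Assume 6 | u_m, so u_m = 6t for some integer t.
Then u_{m+1} = 3u_m + 12 = 3·(6t) + 12 = 6(3t + 2), so 6 | u_{m+1}.
Hence 6 | u_n for every n ≥ 1, by induction.

6 | u_n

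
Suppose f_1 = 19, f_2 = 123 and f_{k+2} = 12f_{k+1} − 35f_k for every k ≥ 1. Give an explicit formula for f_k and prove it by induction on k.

Claim: f_k = 2·7^k + 5^k.

Base cases: f_1 = 19 and 2·7^1 + 5^1 = 19; f_2 = 123 and 2·7^2 + 5^2 = 123.
Assume f_i = 2·7^i + 5^i for all 1 ≤ i ≤ j, where j ≥ 2.
Then f_{j+1} = 12f_j − 35f_{j−1} = 12·(2·7^j + 5^j) − 35·(2·7^{j−1} + 5^{j−1}) = 2·(12·7 − 35)7^{j−1} + (12·5 − 35)5^{j−1} = 98·7^{j−1} + 25·5^{j−1} = 2·7^{j+1} + 5^{j+1}.
By strong induction, f_k = 2·7^k + 5^k for all k ≥ 1.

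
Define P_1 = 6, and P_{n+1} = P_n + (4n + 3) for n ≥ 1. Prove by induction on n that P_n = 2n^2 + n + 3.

Base case: P_1 = 6, and 2·1^2 + 1 + 3 = 6.
Assume P_j = 2j^2 + j + 3.
Then P_{j+1} = P_j + (4j + 3) = (2j^2 + j + 3) + (4j + 3) = 2j^2 + 5j + 6,
and 2·(j+1)^2 + (j+1) + 3 = 2j^2 + 5j + 6.
Hence P_n = 2n^2 + n + 3 for every n ≥ 1, by induction.

P_n = 2n^2 + n + 3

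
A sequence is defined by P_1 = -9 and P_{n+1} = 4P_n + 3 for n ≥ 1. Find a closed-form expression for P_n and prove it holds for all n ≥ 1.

Claim: P_n = -2·4^n − 1.

Base case: P_1 = -9, and -2·4^1 − 1 = -8 − 1 = -9.
Assume P_r = -2·4^r − 1 for some r ≥ 1.
Then P_{r+1} = 4P_r + 3 = 4·(-2·4^r − 1) + 3 = -8·4^r − 4 + 3 = -2·4^{r+1} − 1.
Hence P_n = -2·4^n − 1 for every n ≥ 1, by induction.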